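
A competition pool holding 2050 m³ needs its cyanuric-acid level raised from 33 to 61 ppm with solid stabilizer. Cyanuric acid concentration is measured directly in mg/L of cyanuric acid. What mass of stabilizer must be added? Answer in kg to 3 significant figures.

Volume: 2050 m³ = 2,050,000 L.
CYA to add: (61 − 33) = 28 mg/L × 2,050,000 L = 57,400 g cyanuric acid.

57.4 kg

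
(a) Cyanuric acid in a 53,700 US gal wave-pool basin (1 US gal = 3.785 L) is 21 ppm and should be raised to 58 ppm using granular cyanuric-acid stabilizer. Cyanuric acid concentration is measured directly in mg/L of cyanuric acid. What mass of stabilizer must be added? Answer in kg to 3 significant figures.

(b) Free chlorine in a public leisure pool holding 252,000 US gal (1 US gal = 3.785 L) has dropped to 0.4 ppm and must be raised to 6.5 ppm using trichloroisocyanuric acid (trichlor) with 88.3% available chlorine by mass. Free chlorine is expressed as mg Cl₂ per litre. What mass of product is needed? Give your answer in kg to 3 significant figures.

(a) Volume: 53,700 US gal × 3.785 L/gal = 203,254 L.
(a) CYA to add: (58 − 21) = 37 mg/L × 203,254 L = 7520 g cyanuric acid.

(b) Volume: 252,000 US gal × 3.785 L/gal = 953,820 L.
(b) Chlorine deficit: 6.5 − 0.4 = 6.1 ppm = 6.1 mg/L as Cl₂.
(b) Cl₂ equivalent needed: 6.1 mg/L × 953,820 L = 5,818,000 mg = 5818 g.
(b) Product at 88.3% available chlorine: 5818 / 0.883 = 6589 g.

(a) 7.52 kg; (b) 6.59 kg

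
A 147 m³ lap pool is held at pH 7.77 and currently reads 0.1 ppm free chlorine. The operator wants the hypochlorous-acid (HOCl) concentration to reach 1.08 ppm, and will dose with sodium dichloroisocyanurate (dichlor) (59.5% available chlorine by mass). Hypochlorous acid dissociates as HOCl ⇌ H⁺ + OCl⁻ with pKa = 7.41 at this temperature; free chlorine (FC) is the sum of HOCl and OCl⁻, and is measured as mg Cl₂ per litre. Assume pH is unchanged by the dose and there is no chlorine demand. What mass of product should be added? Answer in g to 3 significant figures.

Volume: 147 m³ = 147,000 L.
[OCl⁻]/[HOCl] = 10^(pH − pKa) = 10^(7.77 − 7.41) = 2.291; fraction as HOCl = 1/(1 + 2.291) = 0.3039.
Free chlorine required for 1.08 ppm HOCl: 1.08 / 0.3039 = 3.554 ppm.
FC to add: 3.554 − 0.1 = 3.454 mg/L as Cl₂.
Cl₂ equivalent: 3.454 mg/L × 147,000 L = 507.8 g.
Product at 59.5% available Cl: 507.8 / 0.595 = 853.4 g.

853 g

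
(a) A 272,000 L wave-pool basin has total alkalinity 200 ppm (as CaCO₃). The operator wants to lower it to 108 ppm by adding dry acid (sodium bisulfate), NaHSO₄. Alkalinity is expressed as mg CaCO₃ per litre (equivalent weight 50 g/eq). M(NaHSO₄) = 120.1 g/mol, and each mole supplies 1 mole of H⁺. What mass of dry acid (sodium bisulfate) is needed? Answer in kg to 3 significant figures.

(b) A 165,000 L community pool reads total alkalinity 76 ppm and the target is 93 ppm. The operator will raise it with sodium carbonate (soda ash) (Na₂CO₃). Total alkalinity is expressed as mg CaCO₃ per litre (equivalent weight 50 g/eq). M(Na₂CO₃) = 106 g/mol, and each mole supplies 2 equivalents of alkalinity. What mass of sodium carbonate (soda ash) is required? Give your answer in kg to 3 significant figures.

(a) Alkalinity to neutralize: (200 − 108) = 92 mg/L as CaCO₃ × 272,000 L = 25,020 g as CaCO₃.
(a) Equivalents of H⁺ required: 25,020 ÷ 50 g/eq = 500.5 eq = 500.5 mol NaHSO₄.
(a) Mass of NaHSO₄: 500.5 × 120.1 = 60,110 g.

(b) Alkalinity to add: (93 − 76) = 17 mg/L as CaCO₃ × 165,000 L = 2805 g as CaCO₃.
(b) Equivalents: 2805 g ÷ 50 g/eq = 56.1 eq.
(b) Each mole of Na₂CO₃ supplies 2 eq, so 56.1 / 2 = 28.05 mol.
(b) Mass: 28.05 mol × 106 g/mol = 2973 g.

(a) 60.1 kg; (b) 2.97 kg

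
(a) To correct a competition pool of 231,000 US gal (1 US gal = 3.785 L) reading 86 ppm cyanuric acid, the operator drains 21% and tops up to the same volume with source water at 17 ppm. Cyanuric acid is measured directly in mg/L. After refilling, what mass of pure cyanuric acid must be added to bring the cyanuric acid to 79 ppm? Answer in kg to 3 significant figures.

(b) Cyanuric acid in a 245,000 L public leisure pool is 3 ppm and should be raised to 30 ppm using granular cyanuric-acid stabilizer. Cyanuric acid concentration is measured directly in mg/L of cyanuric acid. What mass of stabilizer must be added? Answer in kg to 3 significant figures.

(a) 6.55 kg; (b) 6.62 kg

(a) Volume: 231,000 US gal × 3.785 L/gal = 874,335 L.
(a) After draining 21% and refilling: 86 × 0.79 + 17 × 0.21 = 71.51 ppm.
(a) Deficit to target: 79 − 71.51 = 7.49 mg/L.
(a) Mass: 7.49 mg/L × 874,335 L = 6549 g cyanuric acid.

(b) CYA to add: (30 − 3) = 27 mg/L × 245,000 L = 6615 g cyanuric acid.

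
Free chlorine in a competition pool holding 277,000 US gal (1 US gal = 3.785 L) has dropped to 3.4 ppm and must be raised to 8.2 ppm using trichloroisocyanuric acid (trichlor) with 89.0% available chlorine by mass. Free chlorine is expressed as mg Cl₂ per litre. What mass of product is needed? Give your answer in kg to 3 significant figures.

5.65 kg

Volume: 277,000 US gal × 3.785 L/gal = 1,048,445 L.
Chlorine deficit: 8.2 − 3.4 = 4.8 ppm = 4.8 mg/L as Cl₂.
Cl₂ equivalent needed: 4.8 mg/L × 1,048,445 L = 5,033,000 mg = 5033 g.
Product at 89.0% available chlorine: 5033 / 0.89 = 5655 g.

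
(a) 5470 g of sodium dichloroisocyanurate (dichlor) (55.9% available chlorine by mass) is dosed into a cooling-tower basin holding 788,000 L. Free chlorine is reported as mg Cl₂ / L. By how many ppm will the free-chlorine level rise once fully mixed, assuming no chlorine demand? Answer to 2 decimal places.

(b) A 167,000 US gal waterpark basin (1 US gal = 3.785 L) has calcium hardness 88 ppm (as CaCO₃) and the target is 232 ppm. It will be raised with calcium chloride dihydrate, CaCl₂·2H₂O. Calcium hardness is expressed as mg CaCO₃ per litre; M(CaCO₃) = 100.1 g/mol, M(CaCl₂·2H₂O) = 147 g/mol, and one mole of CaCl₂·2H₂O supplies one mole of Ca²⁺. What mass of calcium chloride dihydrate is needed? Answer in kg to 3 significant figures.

(a) Available chlorine delivered: 5470 g × 0.559 = 3058 g as Cl₂.
(a) Concentration rise: 3058 g / 788,000 L = 3.88 mg/L = 3.88 ppm.

(b) Volume: 167,000 US gal × 3.785 L/gal = 632,095 L.
(b) Hardness to add: (232 − 88) = 144 mg/L as CaCO₃ × 632,095 L = 91,020 g as CaCO₃.
(b) Moles of Ca²⁺ (1 mol Ca²⁺ ≡ 1 mol CaCO₃): 91,020 / 100.1 g/mol = 909.3 mol.
(b) Mass of CaCl₂·2H₂O: 909.3 × 147 = 133,700 g.

(a) 3.88 ppm; (b) 134 kg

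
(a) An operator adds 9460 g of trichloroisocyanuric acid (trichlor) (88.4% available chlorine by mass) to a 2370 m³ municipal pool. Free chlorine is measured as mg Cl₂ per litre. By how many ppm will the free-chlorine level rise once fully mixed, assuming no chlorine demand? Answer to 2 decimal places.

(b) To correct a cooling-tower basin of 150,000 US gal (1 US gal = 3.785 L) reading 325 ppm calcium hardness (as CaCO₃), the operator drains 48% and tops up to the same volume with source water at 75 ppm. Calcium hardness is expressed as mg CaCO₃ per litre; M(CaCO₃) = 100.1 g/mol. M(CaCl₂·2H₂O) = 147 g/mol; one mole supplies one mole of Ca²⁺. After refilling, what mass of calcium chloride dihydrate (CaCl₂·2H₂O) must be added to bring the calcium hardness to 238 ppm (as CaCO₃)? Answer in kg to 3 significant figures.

(a) Volume: 2370 m³ = 2,370,000 L.
(a) Available chlorine delivered: 9460 g × 0.884 = 8363 g as Cl₂.
(a) Concentration rise: 8363 g / 2,370,000 L = 3.529 mg/L = 3.53 ppm.

(b) Volume: 150,000 US gal × 3.785 L/gal = 567,750 L.
(b) After draining 48% and refilling: 325 × 0.52 + 75 × 0.48 = 205 ppm.
(b) Deficit to target: 238 − 205 = 33 mg/L.
(b) As CaCO₃: 33 mg/L × 567,750 L = 18,740 g; ÷ 100.1 = 187.2 mol Ca²⁺.
(b) Mass: 187.2 × 147 = 27,510 g.

(a) 3.53 ppm; (b) 27.5 kg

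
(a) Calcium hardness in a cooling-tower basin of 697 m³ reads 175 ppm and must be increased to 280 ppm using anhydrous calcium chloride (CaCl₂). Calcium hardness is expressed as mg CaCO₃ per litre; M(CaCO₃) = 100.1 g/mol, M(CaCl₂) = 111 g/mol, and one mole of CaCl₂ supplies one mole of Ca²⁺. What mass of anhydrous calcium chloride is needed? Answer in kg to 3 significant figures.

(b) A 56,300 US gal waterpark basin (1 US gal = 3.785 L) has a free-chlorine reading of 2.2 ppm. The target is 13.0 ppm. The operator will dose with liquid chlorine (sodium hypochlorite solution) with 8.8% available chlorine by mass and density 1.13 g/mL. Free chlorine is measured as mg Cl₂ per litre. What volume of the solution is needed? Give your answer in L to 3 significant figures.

(a) 81.2 kg; (b) 23.1 L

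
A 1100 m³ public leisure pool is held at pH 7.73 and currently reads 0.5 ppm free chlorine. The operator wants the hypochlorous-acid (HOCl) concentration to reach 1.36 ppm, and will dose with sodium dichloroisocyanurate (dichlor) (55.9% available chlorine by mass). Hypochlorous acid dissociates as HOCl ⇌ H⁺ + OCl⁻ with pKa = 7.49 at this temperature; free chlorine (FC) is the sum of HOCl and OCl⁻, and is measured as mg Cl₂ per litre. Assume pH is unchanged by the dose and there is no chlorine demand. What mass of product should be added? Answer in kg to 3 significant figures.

6.34 kg

Volume: 1100 m³ = 1,100,000 L.
[OCl⁻]/[HOCl] = 10^(pH − pKa) = 10^(7.73 − 7.49) = 1.738; fraction as HOCl = 1/(1 + 1.738) = 0.3653.
Free chlorine required for 1.36 ppm HOCl: 1.36 / 0.3653 = 3.723 ppm.
FC to add: 3.723 − 0.5 = 3.223 mg/L as Cl₂.
Cl₂ equivalent: 3.223 mg/L × 1,100,000 L = 3546 g.
Product at 55.9% available Cl: 3546 / 0.559 = 6343 g.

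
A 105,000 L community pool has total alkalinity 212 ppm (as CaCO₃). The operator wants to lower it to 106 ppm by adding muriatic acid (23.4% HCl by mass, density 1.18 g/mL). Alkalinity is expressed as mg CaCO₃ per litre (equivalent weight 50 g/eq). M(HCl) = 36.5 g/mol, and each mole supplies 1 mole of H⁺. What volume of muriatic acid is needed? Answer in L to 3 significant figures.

29.4 L

Alkalinity to neutralize: (212 − 106) = 106 mg/L as CaCO₃ × 105,000 L = 11,130 g as CaCO₃.
Equivalents of H⁺ required: 11,130 ÷ 50 g/eq = 222.6 eq = 222.6 mol HCl.
Mass of HCl: 222.6 × 36.5 = 8125 g.
Mass of 23.4% solution: 8125 / 0.234 = 34,720 g.
Volume: 34,720 g ÷ 1.18 g/mL = 29,430 mL.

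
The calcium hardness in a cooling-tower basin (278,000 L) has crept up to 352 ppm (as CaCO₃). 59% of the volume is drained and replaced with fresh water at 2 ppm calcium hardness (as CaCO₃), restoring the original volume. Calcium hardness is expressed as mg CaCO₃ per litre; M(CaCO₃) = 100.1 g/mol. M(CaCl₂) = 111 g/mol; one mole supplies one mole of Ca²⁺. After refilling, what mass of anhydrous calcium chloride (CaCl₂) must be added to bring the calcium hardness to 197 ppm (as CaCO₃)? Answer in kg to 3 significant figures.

After draining 59% and refilling: 352 × 0.41 + 2 × 0.59 = 145.5 ppm.
Deficit to target: 197 − 145.5 = 51.5 mg/L.
As CaCO₃: 51.5 mg/L × 278,000 L = 14,320 g; ÷ 100.1 = 143 mol Ca²⁺.
Mass: 143 × 111 = 15,880 g.

15.9 kg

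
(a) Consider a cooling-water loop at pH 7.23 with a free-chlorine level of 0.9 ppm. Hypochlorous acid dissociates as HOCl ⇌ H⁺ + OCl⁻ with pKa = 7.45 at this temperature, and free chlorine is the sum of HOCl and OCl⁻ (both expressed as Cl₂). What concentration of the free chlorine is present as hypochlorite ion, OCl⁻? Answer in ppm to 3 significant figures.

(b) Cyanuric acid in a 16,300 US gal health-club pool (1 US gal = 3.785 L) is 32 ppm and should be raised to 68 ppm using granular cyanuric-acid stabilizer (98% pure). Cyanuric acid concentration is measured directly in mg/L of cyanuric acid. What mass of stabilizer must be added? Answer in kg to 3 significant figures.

(a) 0.338 ppm; (b) 2.27 kg

(a) [OCl⁻]/[HOCl] = 10^(pH − pKa) = 10^(7.23 − 7.45) = 10^-0.22 = 0.6026.
(a) Fraction as HOCl = 1 / (1 + 0.6026) = 0.624.
(a) OCl⁻ = (1 − 0.624) × 0.9 ppm = 0.3384 ppm.

(b) Volume: 16,300 US gal × 3.785 L/gal = 61,696 L.
(b) CYA to add: (68 − 32) = 36 mg/L × 61,696 L = 2221 g cyanuric acid.
(b) At 98% purity: 2221 / 0.98 = 2266 g product.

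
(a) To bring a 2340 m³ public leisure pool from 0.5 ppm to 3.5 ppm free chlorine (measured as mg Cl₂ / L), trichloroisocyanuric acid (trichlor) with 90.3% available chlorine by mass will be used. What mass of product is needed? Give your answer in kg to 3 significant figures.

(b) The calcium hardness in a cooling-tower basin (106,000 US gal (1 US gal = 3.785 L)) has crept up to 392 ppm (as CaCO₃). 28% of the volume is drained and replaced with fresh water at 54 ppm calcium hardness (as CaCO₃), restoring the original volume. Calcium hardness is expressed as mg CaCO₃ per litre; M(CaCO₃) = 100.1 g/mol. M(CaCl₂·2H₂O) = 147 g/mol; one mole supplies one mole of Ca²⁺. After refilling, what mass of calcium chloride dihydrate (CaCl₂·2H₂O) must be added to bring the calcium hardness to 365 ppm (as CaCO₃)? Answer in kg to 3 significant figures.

(a) Volume: 2340 m³ = 2,340,000 L.
(a) Chlorine deficit: 3.5 − 0.5 = 3 ppm = 3 mg/L as Cl₂.
(a) Cl₂ equivalent needed: 3 mg/L × 2,340,000 L = 7,020,000 mg = 7020 g.
(a) Product at 90.3% available chlorine: 7020 / 0.903 = 7774 g.

(b) Volume: 106,000 US gal × 3.785 L/gal = 401,210 L.
(b) After draining 28% and refilling: 392 × 0.72 + 54 × 0.28 = 297.36 ppm.
(b) Deficit to target: 365 − 297.36 = 67.64 mg/L.
(b) As CaCO₃: 67.64 mg/L × 401,210 L = 27,140 g; ÷ 100.1 = 271.1 mol Ca²⁺.
(b) Mass: 271.1 × 147 = 39,850 g.

(a) 7.77 kg; (b) 39.9 kg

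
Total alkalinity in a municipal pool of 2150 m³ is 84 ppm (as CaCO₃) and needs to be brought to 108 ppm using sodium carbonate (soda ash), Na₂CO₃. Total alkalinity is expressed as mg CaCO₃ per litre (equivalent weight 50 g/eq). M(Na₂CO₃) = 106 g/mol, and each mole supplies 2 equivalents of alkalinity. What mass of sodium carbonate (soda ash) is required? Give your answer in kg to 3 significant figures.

Volume: 2150 m³ = 2,150,000 L.
Alkalinity to add: (108 − 84) = 24 mg/L as CaCO₃ × 2,150,000 L = 51,600 g as CaCO₃.
Equivalents: 51,600 g ÷ 50 g/eq = 1032 eq.
Each mole of Na₂CO₃ supplies 2 eq, so 1032 / 2 = 516 mol.
Mass: 516 mol × 106 g/mol = 54,700 g.

54.7 kg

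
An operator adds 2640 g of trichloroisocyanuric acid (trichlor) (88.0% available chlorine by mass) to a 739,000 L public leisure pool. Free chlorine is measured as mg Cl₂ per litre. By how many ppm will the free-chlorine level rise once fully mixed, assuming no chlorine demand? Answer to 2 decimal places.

3.14 ppm

Available chlorine delivered: 2640 g × 0.88 = 2323 g as Cl₂.
Concentration rise: 2323 g / 739,000 L = 3.144 mg/L = 3.14 ppm.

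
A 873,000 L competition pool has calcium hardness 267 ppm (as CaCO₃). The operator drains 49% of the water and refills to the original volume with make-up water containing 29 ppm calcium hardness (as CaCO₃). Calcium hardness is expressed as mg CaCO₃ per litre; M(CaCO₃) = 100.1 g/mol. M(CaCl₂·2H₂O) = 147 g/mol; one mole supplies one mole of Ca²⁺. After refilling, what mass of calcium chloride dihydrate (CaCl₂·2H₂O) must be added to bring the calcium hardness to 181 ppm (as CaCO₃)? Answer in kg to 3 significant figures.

After draining 49% and refilling: 267 × 0.51 + 29 × 0.49 = 150.38 ppm.
Deficit to target: 181 − 150.38 = 30.62 mg/L.
As CaCO₃: 30.62 mg/L × 873,000 L = 26,730 g; ÷ 100.1 = 267 mol Ca²⁺.
Mass: 267 × 147 = 39,260 g.

39.3 kg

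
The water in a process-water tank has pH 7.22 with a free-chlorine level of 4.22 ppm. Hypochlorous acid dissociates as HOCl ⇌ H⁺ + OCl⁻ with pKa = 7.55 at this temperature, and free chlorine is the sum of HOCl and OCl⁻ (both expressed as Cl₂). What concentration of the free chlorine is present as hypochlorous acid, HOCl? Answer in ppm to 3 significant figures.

2.88 ppm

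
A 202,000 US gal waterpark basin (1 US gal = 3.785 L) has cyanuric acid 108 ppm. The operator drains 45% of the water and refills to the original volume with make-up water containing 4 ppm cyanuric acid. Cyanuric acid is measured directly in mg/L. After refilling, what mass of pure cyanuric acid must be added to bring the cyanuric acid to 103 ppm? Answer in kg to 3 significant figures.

Volume: 202,000 US gal × 3.785 L/gal = 764,570 L.
After draining 45% and refilling: 108 × 0.55 + 4 × 0.45 = 61.2 ppm.
Deficit to target: 103 − 61.2 = 41.8 mg/L.
Mass: 41.8 mg/L × 764,570 L = 31,960 g cyanuric acid.

32.0 kg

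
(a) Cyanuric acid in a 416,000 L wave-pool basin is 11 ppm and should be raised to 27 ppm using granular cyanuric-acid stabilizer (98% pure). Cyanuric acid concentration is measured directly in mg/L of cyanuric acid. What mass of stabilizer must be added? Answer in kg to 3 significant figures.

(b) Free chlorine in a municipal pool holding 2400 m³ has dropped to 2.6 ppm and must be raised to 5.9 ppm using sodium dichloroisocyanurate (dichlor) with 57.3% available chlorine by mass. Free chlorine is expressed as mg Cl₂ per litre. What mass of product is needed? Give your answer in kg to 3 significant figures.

(a) 6.79 kg; (b) 13.8 kg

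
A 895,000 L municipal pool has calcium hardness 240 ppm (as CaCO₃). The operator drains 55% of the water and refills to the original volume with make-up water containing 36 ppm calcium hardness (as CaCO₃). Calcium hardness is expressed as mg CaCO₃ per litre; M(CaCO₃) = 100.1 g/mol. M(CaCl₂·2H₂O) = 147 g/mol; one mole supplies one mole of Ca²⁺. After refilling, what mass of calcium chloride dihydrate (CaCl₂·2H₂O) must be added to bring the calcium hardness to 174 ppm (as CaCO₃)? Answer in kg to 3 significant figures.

60.7 kg

After draining 55% and refilling: 240 × 0.45 + 36 × 0.55 = 127.8 ppm.
Deficit to target: 174 − 127.8 = 46.2 mg/L.
As CaCO₃: 46.2 mg/L × 895,000 L = 41,350 g; ÷ 100.1 = 413.1 mol Ca²⁺.
Mass: 413.1 × 147 = 60,720 g.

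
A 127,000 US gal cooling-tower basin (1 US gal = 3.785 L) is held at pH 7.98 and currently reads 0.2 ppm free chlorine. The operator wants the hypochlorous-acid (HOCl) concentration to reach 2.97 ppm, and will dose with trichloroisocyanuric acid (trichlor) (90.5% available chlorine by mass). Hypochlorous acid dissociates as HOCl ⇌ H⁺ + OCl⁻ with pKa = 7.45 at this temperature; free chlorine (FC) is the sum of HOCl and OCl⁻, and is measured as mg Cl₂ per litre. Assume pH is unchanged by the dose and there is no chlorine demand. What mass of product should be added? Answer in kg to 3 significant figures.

Volume: 127,000 US gal × 3.785 L/gal = 480,695 L.
[OCl⁻]/[HOCl] = 10^(pH − pKa) = 10^(7.98 − 7.45) = 3.388; fraction as HOCl = 1/(1 + 3.388) = 0.2279.
Free chlorine required for 2.97 ppm HOCl: 2.97 / 0.2279 = 13.03 ppm.
FC to add: 13.03 − 0.2 = 12.83 mg/L as Cl₂.
Cl₂ equivalent: 12.83 mg/L × 480,695 L = 6169 g.
Product at 90.5% available Cl: 6169 / 0.905 = 6817 g.

6.82 kg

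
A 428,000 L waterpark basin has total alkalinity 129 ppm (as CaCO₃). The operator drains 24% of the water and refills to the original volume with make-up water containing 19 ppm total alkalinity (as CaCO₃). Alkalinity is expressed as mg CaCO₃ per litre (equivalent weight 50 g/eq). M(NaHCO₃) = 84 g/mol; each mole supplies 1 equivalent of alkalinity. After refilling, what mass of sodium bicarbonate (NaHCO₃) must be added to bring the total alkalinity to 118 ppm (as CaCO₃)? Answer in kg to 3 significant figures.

After draining 24% and refilling: 129 × 0.76 + 19 × 0.24 = 102.6 ppm.
Deficit to target: 118 − 102.6 = 15.4 mg/L.
As CaCO₃: 15.4 mg/L × 428,000 L = 6591 g; ÷ 50 g/eq ÷ 1 = 131.8 mol NaHCO₃.
Mass: 131.8 × 84 = 11,070 g.

11.1 kg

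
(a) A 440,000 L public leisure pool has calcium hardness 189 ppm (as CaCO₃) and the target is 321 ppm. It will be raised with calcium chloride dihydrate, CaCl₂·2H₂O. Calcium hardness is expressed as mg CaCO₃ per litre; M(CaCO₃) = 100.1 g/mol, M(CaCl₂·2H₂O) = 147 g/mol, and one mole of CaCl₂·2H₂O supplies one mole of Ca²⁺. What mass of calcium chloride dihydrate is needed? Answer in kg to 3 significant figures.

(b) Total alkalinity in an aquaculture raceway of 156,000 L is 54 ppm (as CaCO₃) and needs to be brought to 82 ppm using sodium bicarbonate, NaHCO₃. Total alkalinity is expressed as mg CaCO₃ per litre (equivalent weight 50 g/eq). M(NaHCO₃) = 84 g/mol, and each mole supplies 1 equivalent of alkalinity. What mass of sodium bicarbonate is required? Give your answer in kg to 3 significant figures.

(a) Hardness to add: (321 − 189) = 132 mg/L as CaCO₃ × 440,000 L = 58,080 g as CaCO₃.
(a) Moles of Ca²⁺ (1 mol Ca²⁺ ≡ 1 mol CaCO₃): 58,080 / 100.1 g/mol = 580.2 mol.
(a) Mass of CaCl₂·2H₂O: 580.2 × 147 = 85,290 g.

(b) Alkalinity to add: (82 − 54) = 28 mg/L as CaCO₃ × 156,000 L = 4368 g as CaCO₃.
(b) Equivalents: 4368 g ÷ 50 g/eq = 87.36 eq.
(b) NaHCO₃ supplies 1 eq per mole → 87.36 mol.
(b) Mass: 87.36 mol × 84 g/mol = 7338 g.

(a) 85.3 kg; (b) 7.34 kg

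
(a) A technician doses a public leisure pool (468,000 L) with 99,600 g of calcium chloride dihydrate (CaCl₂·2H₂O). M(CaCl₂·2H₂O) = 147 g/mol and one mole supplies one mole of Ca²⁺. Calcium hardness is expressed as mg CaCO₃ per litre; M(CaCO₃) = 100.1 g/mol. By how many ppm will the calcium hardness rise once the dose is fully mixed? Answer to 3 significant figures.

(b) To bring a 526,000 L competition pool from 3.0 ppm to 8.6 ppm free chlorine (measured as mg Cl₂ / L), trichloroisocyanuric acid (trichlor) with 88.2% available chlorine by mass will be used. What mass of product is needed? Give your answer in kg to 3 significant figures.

(a) Moles of Ca²⁺: 99,600 g ÷ 147 g/mol = 677.6 mol.
(a) As CaCO₃: 677.6 mol × 100.1 g/mol = 67,820 g.
(a) Rise: 67,820 g / 468,000 L × 1000 = 144.9 mg/L.

(b) Chlorine deficit: 8.6 − 3.0 = 5.6 ppm = 5.6 mg/L as Cl₂.
(b) Cl₂ equivalent needed: 5.6 mg/L × 526,000 L = 2,946,000 mg = 2946 g.
(b) Product at 88.2% available chlorine: 2946 / 0.882 = 3340 g.

(a) 145 ppm; (b) 3.34 kg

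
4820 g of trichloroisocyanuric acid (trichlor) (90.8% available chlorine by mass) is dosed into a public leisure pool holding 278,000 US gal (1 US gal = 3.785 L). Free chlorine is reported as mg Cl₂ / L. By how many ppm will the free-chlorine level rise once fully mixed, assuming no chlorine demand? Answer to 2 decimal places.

Volume: 278,000 US gal × 3.785 L/gal = 1,052,230 L.
Available chlorine delivered: 4820 g × 0.908 = 4377 g as Cl₂.
Concentration rise: 4377 g / 1,052,230 L = 4.159 mg/L = 4.16 ppm.

4.16 ppm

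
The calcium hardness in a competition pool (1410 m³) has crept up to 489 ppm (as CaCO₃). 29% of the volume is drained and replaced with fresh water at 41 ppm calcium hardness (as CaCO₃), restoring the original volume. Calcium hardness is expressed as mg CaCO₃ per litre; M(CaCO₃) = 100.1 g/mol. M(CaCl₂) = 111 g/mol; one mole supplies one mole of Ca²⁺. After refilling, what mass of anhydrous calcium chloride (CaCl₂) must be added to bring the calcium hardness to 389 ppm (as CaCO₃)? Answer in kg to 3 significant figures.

46.8 kg

Volume: 1410 m³ = 1,410,000 L.
After draining 29% and refilling: 489 × 0.71 + 41 × 0.29 = 359.08 ppm.
Deficit to target: 389 − 359.08 = 29.92 mg/L.
As CaCO₃: 29.92 mg/L × 1,410,000 L = 42,190 g; ÷ 100.1 = 421.5 mol Ca²⁺.
Mass: 421.5 × 111 = 46,780 g.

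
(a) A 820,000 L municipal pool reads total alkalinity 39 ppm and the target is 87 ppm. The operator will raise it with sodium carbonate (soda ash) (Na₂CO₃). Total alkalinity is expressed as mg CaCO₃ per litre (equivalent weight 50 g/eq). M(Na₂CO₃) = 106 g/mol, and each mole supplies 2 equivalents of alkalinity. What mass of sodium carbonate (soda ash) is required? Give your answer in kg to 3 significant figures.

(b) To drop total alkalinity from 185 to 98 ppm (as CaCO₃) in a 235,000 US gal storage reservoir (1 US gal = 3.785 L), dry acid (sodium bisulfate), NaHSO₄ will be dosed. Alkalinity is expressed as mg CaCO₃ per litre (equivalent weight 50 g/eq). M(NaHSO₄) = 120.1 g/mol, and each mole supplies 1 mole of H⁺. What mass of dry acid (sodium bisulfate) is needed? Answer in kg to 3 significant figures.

(a) Alkalinity to add: (87 − 39) = 48 mg/L as CaCO₃ × 820,000 L = 39,360 g as CaCO₃.
(a) Equivalents: 39,360 g ÷ 50 g/eq = 787.2 eq.
(a) Each mole of Na₂CO₃ supplies 2 eq, so 787.2 / 2 = 393.6 mol.
(a) Mass: 393.6 mol × 106 g/mol = 41,720 g.

(b) Volume: 235,000 US gal × 3.785 L/gal = 889,475 L.
(b) Alkalinity to neutralize: (185 − 98) = 87 mg/L as CaCO₃ × 889,475 L = 77,380 g as CaCO₃.
(b) Equivalents of H⁺ required: 77,380 ÷ 50 g/eq = 1548 eq = 1548 mol NaHSO₄.
(b) Mass of NaHSO₄: 1548 × 120.1 = 185,900 g.

(a) 41.7 kg; (b) 186 kg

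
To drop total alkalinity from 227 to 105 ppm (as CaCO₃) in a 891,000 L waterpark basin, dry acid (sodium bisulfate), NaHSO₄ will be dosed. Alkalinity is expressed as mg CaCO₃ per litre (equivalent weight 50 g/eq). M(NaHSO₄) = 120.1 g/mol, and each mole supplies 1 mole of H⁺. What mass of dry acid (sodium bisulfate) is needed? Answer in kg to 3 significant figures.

Alkalinity to neutralize: (227 − 105) = 122 mg/L as CaCO₃ × 891,000 L = 108,700 g as CaCO₃.
Equivalents of H⁺ required: 108,700 ÷ 50 g/eq = 2174 eq = 2174 mol NaHSO₄.
Mass of NaHSO₄: 2174 × 120.1 = 261,100 g.

261 kg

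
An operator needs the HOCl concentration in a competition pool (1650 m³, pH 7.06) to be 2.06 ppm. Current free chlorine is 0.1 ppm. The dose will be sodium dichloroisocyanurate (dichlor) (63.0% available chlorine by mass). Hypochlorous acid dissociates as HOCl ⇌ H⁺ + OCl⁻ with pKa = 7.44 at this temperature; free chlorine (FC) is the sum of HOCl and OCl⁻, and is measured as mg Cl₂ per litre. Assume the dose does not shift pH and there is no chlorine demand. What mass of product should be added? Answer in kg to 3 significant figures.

Volume: 1650 m³ = 1,650,000 L.
[OCl⁻]/[HOCl] = 10^(pH − pKa) = 10^(7.06 − 7.44) = 0.4169; fraction as HOCl = 1/(1 + 0.4169) = 0.7058.
Free chlorine required for 2.06 ppm HOCl: 2.06 / 0.7058 = 2.919 ppm.
FC to add: 2.919 − 0.1 = 2.819 mg/L as Cl₂.
Cl₂ equivalent: 2.819 mg/L × 1,650,000 L = 4651 g.
Product at 63.0% available Cl: 4651 / 0.63 = 7382 g.

7.38 kg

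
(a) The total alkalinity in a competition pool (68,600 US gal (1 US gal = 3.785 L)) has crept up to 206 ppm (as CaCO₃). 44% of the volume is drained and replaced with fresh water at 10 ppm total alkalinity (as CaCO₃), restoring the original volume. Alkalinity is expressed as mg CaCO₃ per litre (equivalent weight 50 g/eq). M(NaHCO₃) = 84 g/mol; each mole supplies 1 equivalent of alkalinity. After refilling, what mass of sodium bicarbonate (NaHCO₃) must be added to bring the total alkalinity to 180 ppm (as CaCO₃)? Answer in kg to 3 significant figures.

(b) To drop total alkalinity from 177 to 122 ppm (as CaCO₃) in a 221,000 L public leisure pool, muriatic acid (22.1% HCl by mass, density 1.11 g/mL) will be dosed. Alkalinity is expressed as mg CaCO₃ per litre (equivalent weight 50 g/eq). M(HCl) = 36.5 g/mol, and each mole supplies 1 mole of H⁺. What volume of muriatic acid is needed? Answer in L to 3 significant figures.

(a) Volume: 68,600 US gal × 3.785 L/gal = 259,651 L.
(a) After draining 44% and refilling: 206 × 0.56 + 10 × 0.44 = 119.76 ppm.
(a) Deficit to target: 180 − 119.76 = 60.24 mg/L.
(a) As CaCO₃: 60.24 mg/L × 259,651 L = 15,640 g; ÷ 50 g/eq ÷ 1 = 312.8 mol NaHCO₃.
(a) Mass: 312.8 × 84 = 26,280 g.

(b) Alkalinity to neutralize: (177 − 122) = 55 mg/L as CaCO₃ × 221,000 L = 12,160 g as CaCO₃.
(b) Equivalents of H⁺ required: 12,160 ÷ 50 g/eq = 243.1 eq = 243.1 mol HCl.
(b) Mass of HCl: 243.1 × 36.5 = 8873 g.
(b) Mass of 22.1% solution: 8873 / 0.221 = 40,150 g.
(b) Volume: 40,150 g ÷ 1.11 g/mL = 36,170 mL.

(a) 26.3 kg; (b) 36.2 L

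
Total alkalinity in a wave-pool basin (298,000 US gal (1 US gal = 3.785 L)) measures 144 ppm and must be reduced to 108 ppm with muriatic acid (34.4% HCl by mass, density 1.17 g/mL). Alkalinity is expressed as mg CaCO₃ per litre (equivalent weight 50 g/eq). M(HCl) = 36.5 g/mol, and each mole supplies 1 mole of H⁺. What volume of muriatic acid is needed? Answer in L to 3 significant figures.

73.6 L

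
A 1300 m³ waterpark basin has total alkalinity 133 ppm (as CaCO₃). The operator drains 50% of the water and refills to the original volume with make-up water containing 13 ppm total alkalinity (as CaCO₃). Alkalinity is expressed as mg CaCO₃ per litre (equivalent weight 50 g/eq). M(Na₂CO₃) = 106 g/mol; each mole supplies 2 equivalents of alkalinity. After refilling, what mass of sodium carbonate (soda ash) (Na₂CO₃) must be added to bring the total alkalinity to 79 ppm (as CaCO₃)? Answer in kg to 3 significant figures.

8.27 kg

Volume: 1300 m³ = 1,300,000 L.
After draining 50% and refilling: 133 × 0.50 + 13 × 0.50 = 73 ppm.
Deficit to target: 79 − 73 = 6 mg/L.
As CaCO₃: 6 mg/L × 1,300,000 L = 7800 g; ÷ 50 g/eq ÷ 2 = 78 mol Na₂CO₃.
Mass: 78 × 106 = 8268 g.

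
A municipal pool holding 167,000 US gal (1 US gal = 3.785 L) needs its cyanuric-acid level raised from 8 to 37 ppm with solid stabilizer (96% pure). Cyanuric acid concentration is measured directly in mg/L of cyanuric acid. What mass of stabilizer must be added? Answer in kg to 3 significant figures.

Volume: 167,000 US gal × 3.785 L/gal = 632,095 L.
CYA to add: (37 − 8) = 29 mg/L × 632,095 L = 18,330 g cyanuric acid.
At 96% purity: 18,330 / 0.96 = 19,090 g product.

19.1 kg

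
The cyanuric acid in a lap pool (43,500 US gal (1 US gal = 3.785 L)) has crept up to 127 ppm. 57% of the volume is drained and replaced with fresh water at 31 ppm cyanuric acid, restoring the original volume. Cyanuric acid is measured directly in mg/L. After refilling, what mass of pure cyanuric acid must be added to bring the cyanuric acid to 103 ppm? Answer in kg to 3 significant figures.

Volume: 43,500 US gal × 3.785 L/gal = 164,648 L.
After draining 57% and refilling: 127 × 0.43 + 31 × 0.57 = 72.28 ppm.
Deficit to target: 103 − 72.28 = 30.72 mg/L.
Mass: 30.72 mg/L × 164,648 L = 5058 g cyanuric acid.

5.06 kg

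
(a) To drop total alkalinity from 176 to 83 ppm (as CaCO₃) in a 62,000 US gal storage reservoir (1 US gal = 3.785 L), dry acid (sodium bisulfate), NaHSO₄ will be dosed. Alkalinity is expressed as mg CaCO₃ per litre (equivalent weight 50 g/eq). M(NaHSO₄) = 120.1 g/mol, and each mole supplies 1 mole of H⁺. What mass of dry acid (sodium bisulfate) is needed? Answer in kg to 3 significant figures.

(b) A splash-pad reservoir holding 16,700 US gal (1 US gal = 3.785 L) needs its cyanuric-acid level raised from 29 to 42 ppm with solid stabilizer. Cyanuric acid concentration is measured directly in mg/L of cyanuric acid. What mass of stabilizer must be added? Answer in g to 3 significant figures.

(a) Volume: 62,000 US gal × 3.785 L/gal = 234,670 L.
(a) Alkalinity to neutralize: (176 − 83) = 93 mg/L as CaCO₃ × 234,670 L = 21,820 g as CaCO₃.
(a) Equivalents of H⁺ required: 21,820 ÷ 50 g/eq = 436.5 eq = 436.5 mol NaHSO₄.
(a) Mass of NaHSO₄: 436.5 × 120.1 = 52,420 g.

(b) Volume: 16,700 US gal × 3.785 L/gal = 63,210 L.
(b) CYA to add: (42 − 29) = 13 mg/L × 63,210 L = 821.7 g cyanuric acid.

(a) 52.4 kg; (b) 822 g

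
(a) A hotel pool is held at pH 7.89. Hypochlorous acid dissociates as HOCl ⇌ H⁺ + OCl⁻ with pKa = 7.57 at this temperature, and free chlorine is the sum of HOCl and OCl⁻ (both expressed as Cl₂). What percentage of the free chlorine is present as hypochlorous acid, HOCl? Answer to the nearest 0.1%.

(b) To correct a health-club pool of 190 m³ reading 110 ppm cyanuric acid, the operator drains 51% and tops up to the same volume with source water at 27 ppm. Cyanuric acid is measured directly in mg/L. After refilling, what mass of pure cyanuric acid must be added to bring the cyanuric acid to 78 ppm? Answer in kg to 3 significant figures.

(a) [OCl⁻]/[HOCl] = 10^(pH − pKa) = 10^(7.89 − 7.57) = 10^0.32 = 2.089.
(a) Fraction as HOCl = 1 / (1 + 2.089) = 0.3237.

(b) Volume: 190 m³ = 190,000 L.
(b) After draining 51% and refilling: 110 × 0.49 + 27 × 0.51 = 67.67 ppm.
(b) Deficit to target: 78 − 67.67 = 10.33 mg/L.
(b) Mass: 10.33 mg/L × 190,000 L = 1963 g cyanuric acid.

(a) 32.4%; (b) 1.96 kg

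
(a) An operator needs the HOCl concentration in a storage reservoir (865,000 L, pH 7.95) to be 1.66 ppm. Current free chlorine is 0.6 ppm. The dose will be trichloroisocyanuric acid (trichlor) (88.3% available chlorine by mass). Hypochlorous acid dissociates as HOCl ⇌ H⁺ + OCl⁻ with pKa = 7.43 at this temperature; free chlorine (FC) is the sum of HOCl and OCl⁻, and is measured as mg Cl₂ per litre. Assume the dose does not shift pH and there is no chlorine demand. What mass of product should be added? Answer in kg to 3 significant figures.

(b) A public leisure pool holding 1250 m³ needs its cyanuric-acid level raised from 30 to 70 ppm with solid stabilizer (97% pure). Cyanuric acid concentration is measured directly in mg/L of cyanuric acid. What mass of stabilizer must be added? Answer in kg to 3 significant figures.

(a) 6.42 kg; (b) 51.5 kg

(a) [OCl⁻]/[HOCl] = 10^(pH − pKa) = 10^(7.95 − 7.43) = 3.311; fraction as HOCl = 1/(1 + 3.311) = 0.2319.
(a) Free chlorine required for 1.66 ppm HOCl: 1.66 / 0.2319 = 7.157 ppm.
(a) FC to add: 7.157 − 0.6 = 6.557 mg/L as Cl₂.
(a) Cl₂ equivalent: 6.557 mg/L × 865,000 L = 5672 g.
(a) Product at 88.3% available Cl: 5672 / 0.883 = 6423 g.

(b) Volume: 1250 m³ = 1,250,000 L.
(b) CYA to add: (70 − 30) = 40 mg/L × 1,250,000 L = 50,000 g cyanuric acid.
(b) At 97% purity: 50,000 / 0.97 = 51,550 g product.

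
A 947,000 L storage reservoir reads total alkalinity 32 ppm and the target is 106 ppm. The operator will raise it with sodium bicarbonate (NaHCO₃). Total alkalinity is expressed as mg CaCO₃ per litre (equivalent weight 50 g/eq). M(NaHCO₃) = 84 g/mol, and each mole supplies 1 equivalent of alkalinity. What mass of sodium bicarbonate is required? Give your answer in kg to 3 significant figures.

118 kg

Alkalinity to add: (106 − 32) = 74 mg/L as CaCO₃ × 947,000 L = 70,080 g as CaCO₃.
Equivalents: 70,080 g ÷ 50 g/eq = 1402 eq.
NaHCO₃ supplies 1 eq per mole → 1402 mol.
Mass: 1402 mol × 84 g/mol = 117,700 g.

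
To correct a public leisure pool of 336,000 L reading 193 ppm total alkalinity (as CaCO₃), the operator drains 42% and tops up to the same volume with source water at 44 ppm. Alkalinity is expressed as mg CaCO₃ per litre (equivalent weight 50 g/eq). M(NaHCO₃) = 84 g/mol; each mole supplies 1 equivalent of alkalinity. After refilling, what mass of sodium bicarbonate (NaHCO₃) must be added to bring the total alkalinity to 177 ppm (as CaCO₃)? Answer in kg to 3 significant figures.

26.3 kg

After draining 42% and refilling: 193 × 0.58 + 44 × 0.42 = 130.42 ppm.
Deficit to target: 177 − 130.42 = 46.58 mg/L.
As CaCO₃: 46.58 mg/L × 336,000 L = 15,650 g; ÷ 50 g/eq ÷ 1 = 313 mol NaHCO₃.
Mass: 313 × 84 = 26,290 g.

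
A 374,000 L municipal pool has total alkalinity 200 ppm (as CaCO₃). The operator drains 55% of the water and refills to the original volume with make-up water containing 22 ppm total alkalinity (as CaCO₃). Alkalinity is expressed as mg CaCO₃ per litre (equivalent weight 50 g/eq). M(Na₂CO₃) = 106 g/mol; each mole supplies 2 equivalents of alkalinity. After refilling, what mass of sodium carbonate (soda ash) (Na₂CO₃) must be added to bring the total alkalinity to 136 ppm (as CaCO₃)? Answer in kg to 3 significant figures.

13.4 kg

After draining 55% and refilling: 200 × 0.45 + 22 × 0.55 = 102.1 ppm.
Deficit to target: 136 − 102.1 = 33.9 mg/L.
As CaCO₃: 33.9 mg/L × 374,000 L = 12,680 g; ÷ 50 g/eq ÷ 2 = 126.8 mol Na₂CO₃.
Mass: 126.8 × 106 = 13,440 g.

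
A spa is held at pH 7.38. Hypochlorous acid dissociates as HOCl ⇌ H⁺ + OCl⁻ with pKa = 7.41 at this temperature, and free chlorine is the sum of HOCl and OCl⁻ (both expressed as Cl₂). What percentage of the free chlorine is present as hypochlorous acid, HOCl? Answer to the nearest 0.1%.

51.7%

[OCl⁻]/[HOCl] = 10^(pH − pKa) = 10^(7.38 − 7.41) = 10^-0.03 = 0.9333.
Fraction as HOCl = 1 / (1 + 0.9333) = 0.5173.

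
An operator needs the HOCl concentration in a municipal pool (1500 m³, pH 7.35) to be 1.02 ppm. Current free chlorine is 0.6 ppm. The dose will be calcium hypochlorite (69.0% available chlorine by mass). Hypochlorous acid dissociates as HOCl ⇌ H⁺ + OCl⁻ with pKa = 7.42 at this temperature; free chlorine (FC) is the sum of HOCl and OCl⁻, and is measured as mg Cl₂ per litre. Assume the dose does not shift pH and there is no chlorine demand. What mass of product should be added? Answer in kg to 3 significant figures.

Volume: 1500 m³ = 1,500,000 L.
[OCl⁻]/[HOCl] = 10^(pH − pKa) = 10^(7.35 − 7.42) = 0.8511; fraction as HOCl = 1/(1 + 0.8511) = 0.5402.
Free chlorine required for 1.02 ppm HOCl: 1.02 / 0.5402 = 1.888 ppm.
FC to add: 1.888 − 0.6 = 1.288 mg/L as Cl₂.
Cl₂ equivalent: 1.288 mg/L × 1,500,000 L = 1932 g.
Product at 69.0% available Cl: 1932 / 0.69 = 2800 g.

2.80 kg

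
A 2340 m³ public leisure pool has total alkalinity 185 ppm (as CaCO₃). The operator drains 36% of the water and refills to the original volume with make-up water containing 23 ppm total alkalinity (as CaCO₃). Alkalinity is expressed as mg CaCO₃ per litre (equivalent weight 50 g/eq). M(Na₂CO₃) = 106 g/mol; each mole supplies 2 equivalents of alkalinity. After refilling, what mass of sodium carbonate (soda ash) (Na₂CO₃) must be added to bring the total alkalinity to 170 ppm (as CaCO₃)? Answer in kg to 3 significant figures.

107 kg

Volume: 2340 m³ = 2,340,000 L.
After draining 36% and refilling: 185 × 0.64 + 23 × 0.36 = 126.68 ppm.
Deficit to target: 170 − 126.68 = 43.32 mg/L.
As CaCO₃: 43.32 mg/L × 2,340,000 L = 101,400 g; ÷ 50 g/eq ÷ 2 = 1014 mol Na₂CO₃.
Mass: 1014 × 106 = 107,500 g.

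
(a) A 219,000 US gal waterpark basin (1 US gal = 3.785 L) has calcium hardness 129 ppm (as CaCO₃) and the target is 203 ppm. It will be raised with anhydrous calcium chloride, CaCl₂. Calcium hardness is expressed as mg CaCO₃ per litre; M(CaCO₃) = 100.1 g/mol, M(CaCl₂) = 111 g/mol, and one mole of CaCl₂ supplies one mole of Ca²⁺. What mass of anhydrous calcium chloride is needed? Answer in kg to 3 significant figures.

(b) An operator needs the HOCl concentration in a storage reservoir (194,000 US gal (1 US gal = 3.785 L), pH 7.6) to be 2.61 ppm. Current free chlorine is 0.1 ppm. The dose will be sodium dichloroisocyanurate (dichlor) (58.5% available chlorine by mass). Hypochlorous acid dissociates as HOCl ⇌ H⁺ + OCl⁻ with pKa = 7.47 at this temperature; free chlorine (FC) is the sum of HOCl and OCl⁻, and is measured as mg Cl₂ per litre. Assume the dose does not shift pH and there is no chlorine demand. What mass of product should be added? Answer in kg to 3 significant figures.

(a) Volume: 219,000 US gal × 3.785 L/gal = 828,915 L.
(a) Hardness to add: (203 − 129) = 74 mg/L as CaCO₃ × 828,915 L = 61,340 g as CaCO₃.
(a) Moles of Ca²⁺ (1 mol Ca²⁺ ≡ 1 mol CaCO₃): 61,340 / 100.1 g/mol = 612.8 mol.
(a) Mass of CaCl₂: 612.8 × 111 = 68,020 g.

(b) Volume: 194,000 US gal × 3.785 L/gal = 734,290 L.
(b) [OCl⁻]/[HOCl] = 10^(pH − pKa) = 10^(7.6 − 7.47) = 1.349; fraction as HOCl = 1/(1 + 1.349) = 0.4257.
(b) Free chlorine required for 2.61 ppm HOCl: 2.61 / 0.4257 = 6.131 ppm.
(b) FC to add: 6.131 − 0.1 = 6.031 mg/L as Cl₂.
(b) Cl₂ equivalent: 6.031 mg/L × 734,290 L = 4428 g.
(b) Product at 58.5% available Cl: 4428 / 0.585 = 7570 g.

(a) 68.0 kg; (b) 7.57 kg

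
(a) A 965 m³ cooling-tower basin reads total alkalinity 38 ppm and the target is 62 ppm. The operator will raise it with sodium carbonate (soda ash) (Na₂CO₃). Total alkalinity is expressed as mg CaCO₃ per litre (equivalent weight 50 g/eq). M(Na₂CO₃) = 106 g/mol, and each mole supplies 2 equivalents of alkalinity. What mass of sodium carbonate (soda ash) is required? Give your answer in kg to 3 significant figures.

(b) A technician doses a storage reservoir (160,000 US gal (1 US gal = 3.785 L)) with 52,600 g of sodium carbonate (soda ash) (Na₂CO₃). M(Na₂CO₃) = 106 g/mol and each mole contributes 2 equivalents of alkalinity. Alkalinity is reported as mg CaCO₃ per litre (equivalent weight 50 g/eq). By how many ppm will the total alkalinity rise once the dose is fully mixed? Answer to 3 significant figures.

(a) Volume: 965 m³ = 965,000 L.
(a) Alkalinity to add: (62 − 38) = 24 mg/L as CaCO₃ × 965,000 L = 23,160 g as CaCO₃.
(a) Equivalents: 23,160 g ÷ 50 g/eq = 463.2 eq.
(a) Each mole of Na₂CO₃ supplies 2 eq, so 463.2 / 2 = 231.6 mol.
(a) Mass: 231.6 mol × 106 g/mol = 24,550 g.

(b) Volume: 160,000 US gal × 3.785 L/gal = 605,600 L.
(b) Moles of Na₂CO₃: 52,600 g ÷ 106 g/mol = 496.2 mol → 992.5 eq of alkalinity.
(b) As CaCO₃: 992.5 eq × 50 g/eq = 49,620 g.
(b) Rise: 49,620 g / 605,600 L × 1000 = 81.94 mg/L.

(a) 24.5 kg; (b) 81.9 ppm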